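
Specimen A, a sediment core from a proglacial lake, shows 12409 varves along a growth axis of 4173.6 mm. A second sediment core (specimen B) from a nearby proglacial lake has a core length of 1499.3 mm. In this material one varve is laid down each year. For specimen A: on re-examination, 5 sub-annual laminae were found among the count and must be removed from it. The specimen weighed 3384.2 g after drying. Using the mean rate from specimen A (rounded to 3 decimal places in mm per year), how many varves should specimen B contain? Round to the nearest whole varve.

Specimen A: adjusted count: 12409 − 5 = 12404 varves.
A: 4173.6 mm over 12404 years gives 4173.6 / 12404 ≈ 0.336 mm/yr.
Specimen B: 1499.3 mm / 0.336 mm per year = 4462.20 years ≈ 4462 varves.

4462 varves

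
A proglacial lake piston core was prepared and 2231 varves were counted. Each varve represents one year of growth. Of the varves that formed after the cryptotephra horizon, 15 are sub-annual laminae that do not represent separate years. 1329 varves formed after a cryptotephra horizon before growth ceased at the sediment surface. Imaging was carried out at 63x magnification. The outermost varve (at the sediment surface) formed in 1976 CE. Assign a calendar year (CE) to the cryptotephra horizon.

1329 varves formed after the cryptotephra horizon.
1329 − 15 false = 1314 true varves after the cryptotephra horizon.
1976 − 1314 = 662 CE.

662 CE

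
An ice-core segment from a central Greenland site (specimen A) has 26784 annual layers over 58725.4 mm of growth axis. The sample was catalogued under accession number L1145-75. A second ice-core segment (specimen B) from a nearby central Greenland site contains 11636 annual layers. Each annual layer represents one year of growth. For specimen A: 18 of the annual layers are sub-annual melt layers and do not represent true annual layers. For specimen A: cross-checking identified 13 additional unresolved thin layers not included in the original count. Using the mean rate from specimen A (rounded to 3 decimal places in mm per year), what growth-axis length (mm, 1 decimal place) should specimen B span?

25517.7 mm

Specimen A: correcting the raw count gives 26784 − 18 + 13 = 26779 true annual layers.
A: 58725.4 mm over 26779 years gives 58725.4 / 26779 ≈ 2.193 mm per year.
Length of B = 2.193 × 11636 = 25517.7 mm.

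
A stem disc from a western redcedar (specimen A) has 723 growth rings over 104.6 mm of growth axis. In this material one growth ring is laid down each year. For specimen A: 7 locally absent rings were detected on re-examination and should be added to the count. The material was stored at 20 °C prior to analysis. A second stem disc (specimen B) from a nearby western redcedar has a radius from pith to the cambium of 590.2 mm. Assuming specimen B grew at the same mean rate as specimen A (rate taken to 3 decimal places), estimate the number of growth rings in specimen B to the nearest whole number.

Specimen A: after corrections the count is 723 + 7 = 730 growth rings.
A: Extension rate ≈ 104.6 / 730 = 0.143 mm per year.
B spans 590.2 / 0.143 = 4127.27 years ≈ 4127 growth rings.

4127 growth rings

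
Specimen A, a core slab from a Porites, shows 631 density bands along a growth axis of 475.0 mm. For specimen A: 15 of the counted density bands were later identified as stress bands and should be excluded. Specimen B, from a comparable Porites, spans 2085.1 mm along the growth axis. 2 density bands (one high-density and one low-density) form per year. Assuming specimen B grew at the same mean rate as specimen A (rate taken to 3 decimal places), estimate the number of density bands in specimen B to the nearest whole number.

Specimen A: correcting the raw count gives 631 − 15 = 616 true density bands.
Specimen A: 616 density bands at 2 per year is 616 / 2 = 308 years.
A: 475.0 mm over 308 years gives 475.0 / 308 ≈ 1.542 mm/yr.
B spans 2085.1 / 1.542 = 1352.20 years; at 2 density bands per year that is 1352.20 × 2 ≈ 2704 density bands.

2704 density bands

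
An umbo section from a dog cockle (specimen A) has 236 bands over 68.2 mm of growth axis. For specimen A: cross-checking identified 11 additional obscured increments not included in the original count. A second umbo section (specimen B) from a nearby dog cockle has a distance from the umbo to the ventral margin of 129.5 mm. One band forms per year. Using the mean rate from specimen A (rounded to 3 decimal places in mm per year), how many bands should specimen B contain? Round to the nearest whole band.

469 bands

Specimen A: correcting the raw count gives 236 + 11 = 247 true bands.
A: Extension rate ≈ 68.2 / 247 = 0.276 mm/yr.
Specimen B: 129.5 mm / 0.276 mm per year = 469.20 years ≈ 469 bands.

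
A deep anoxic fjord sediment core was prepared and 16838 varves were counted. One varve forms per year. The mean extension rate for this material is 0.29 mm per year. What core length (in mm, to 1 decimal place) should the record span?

16838 years of growth are recorded.
Length ≈ 0.29 × 16838 = 4883.0 mm.

4883.0 mm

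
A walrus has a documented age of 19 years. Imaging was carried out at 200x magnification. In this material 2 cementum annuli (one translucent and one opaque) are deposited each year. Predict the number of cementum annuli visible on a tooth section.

With 2 cementum annuli per year, 19 years would produce 19 × 2 = 38 cementum annuli.
So 38 cementum annuli should be present.

38 cementum annuli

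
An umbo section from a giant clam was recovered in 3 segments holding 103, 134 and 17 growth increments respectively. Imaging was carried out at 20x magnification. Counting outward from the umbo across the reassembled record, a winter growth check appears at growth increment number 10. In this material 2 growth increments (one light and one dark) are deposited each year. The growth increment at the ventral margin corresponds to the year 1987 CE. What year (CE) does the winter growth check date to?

1865 CE

Total growth increments = 103 + 134 + 17 = 254.
Between growth increment 10 and the ventral margin there are 254 − 10 = 244 growth increments.
244 growth increments at 2 per year is 244 / 2 = 122 years.
1987 − 122 = 1865 CE.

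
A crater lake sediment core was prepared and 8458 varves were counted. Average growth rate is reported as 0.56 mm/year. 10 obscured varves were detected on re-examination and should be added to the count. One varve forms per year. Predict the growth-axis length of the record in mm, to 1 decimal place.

After corrections the count is 8458 + 10 = 8468 varves.
Length ≈ 0.56 × 8468 = 4742.1 mm.

4742.1 mm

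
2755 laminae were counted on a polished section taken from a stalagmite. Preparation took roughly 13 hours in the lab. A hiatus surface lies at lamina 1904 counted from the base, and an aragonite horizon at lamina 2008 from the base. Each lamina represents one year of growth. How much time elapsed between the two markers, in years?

104 years

2008 − 1904 = 104 laminae lie between the two events.
At one lamina per year, 104 years elapsed between them.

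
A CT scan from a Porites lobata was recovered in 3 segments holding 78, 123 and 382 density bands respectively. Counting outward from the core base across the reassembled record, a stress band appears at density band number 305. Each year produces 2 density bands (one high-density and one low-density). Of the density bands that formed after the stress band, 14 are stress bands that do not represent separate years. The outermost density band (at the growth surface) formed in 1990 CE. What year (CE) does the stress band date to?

Total density bands = 78 + 123 + 382 = 583.
583 − 305 = 278 density bands lie beyond the stress band toward the growth surface.
278 − 14 false = 264 true density bands after the stress band.
Dividing by 2 density bands per year: 264 / 2 = 132 years.
1990 − 132 = 1858 CE.

1858 CE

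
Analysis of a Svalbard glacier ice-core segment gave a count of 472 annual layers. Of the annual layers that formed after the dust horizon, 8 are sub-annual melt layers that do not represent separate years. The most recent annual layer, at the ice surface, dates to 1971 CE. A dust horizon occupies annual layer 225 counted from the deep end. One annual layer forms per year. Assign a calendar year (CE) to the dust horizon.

1732 CE

Between annual layer 225 and the ice surface there are 472 − 225 = 247 annual layers.
Excluding 8 false annual layers: 247 − 8 = 239.
Counting back 239 years from 1971 CE places the dust horizon in 1971 − 239 = 1732 CE.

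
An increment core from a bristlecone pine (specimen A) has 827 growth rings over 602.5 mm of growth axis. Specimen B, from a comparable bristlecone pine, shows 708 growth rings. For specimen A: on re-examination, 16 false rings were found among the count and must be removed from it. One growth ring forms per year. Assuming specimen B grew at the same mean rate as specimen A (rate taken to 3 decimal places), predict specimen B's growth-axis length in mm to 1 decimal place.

Specimen A: adjusted count: 827 − 16 = 811 growth rings.
A: Mean rate = 602.5 mm / 811 years ≈ 0.743 mm per year.
Length of B = 0.743 × 708 = 526.0 mm.

526.0 mm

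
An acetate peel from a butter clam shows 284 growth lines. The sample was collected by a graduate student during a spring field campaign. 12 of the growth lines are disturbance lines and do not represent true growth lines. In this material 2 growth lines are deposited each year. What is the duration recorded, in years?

After corrections the count is 284 − 12 = 272 growth lines.
Dividing by 2 growth lines per year: 272 / 2 = 136 years.

136 yr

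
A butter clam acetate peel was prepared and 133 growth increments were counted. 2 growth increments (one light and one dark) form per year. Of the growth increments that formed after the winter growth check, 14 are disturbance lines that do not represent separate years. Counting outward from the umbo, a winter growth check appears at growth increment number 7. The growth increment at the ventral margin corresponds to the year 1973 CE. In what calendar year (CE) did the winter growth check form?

The winter growth check sits at growth increment 7 from the umbo, so 133 − 7 = 126 growth increments formed after it.
126 − 14 false = 112 true growth increments after the winter growth check.
With 2 growth increments per year, 112 / 2 = 56 years.
The growth increment at the ventral margin is 1973 CE, so the winter growth check dates to 1973 − 56 = 1917 CE.

1917 CE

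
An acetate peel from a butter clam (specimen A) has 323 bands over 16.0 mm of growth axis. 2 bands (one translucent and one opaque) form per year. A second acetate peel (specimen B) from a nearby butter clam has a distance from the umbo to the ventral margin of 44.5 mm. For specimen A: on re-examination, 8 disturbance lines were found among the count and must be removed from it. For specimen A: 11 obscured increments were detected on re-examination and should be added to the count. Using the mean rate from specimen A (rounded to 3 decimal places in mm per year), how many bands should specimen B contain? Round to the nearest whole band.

908 bands

Specimen A: true band count = 323 − 8 + 11 = 326.
Specimen A: 326 bands at 2 per year is 326 / 2 = 163 years.
A: Extension rate ≈ 16.0 / 163 = 0.098 mm/year.
Specimen B: 44.5 mm / 0.098 mm per year = 454.08 years; at 2 bands per year that is 454.08 × 2 ≈ 908 bands.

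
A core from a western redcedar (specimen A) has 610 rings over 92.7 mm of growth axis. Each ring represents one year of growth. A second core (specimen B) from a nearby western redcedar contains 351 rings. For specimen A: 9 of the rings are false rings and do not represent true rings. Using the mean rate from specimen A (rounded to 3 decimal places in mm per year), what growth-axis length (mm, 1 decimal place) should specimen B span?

Specimen A: adjusted count: 610 − 9 = 601 rings.
A: Mean rate = 92.7 mm / 601 years ≈ 0.154 mm/year.
For B, 0.154 mm/year × 351 years = 54.1 mm.

54.1 mm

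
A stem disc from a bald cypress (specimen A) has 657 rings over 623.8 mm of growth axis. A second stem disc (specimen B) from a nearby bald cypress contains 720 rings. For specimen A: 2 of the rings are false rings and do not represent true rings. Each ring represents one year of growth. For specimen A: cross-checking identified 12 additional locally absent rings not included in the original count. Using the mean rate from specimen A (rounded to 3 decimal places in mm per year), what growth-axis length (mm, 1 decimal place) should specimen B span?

Specimen A: true ring count = 657 − 2 + 12 = 667.
A: 623.8 mm over 667 years gives 623.8 / 667 ≈ 0.935 mm per year.
Length of B = 0.935 × 720 = 673.2 mm.

673.2 mm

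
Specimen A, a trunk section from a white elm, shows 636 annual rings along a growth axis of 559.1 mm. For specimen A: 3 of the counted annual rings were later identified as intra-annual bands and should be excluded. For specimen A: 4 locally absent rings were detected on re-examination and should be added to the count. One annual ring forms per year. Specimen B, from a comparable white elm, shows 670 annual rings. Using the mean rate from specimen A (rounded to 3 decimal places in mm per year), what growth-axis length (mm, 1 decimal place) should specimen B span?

Specimen A: adjusted count: 636 − 3 + 4 = 637 annual rings.
A: Mean rate = 559.1 mm / 637 years ≈ 0.878 mm/year.
For B, 0.878 mm/year × 670 years = 588.3 mm.

588.3 mm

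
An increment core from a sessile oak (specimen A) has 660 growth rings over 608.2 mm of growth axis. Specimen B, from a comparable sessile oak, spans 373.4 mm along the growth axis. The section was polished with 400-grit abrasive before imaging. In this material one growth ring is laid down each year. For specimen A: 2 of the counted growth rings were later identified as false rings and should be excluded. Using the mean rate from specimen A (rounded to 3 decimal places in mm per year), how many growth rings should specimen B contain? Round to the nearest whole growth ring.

Specimen A: adjusted count: 660 − 2 = 658 growth rings.
A: Extension rate ≈ 608.2 / 658 = 0.924 mm/year.
Specimen B: 373.4 mm / 0.924 mm per year = 404.11 years ≈ 404 growth rings.

404 growth rings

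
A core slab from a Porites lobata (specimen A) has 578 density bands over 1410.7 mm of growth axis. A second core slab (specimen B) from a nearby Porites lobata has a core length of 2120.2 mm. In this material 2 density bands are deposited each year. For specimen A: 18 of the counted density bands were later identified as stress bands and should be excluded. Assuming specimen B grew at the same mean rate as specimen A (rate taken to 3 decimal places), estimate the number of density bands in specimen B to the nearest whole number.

Specimen A: after corrections the count is 578 − 18 = 560 density bands.
Specimen A: dividing by 2 density bands per year: 560 / 2 = 280 years.
A: Mean rate = 1410.7 mm / 280 years ≈ 5.038 mm per year.
For B, 2120.2 / 5.038 = 420.84 years; at 2 density bands per year that is 420.84 × 2 ≈ 842 density bands.

842 density bands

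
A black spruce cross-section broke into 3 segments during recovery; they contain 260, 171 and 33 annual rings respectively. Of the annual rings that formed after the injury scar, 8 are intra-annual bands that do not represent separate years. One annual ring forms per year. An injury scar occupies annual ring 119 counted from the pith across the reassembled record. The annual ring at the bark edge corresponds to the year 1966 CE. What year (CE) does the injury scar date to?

Total annual rings = 260 + 171 + 33 = 464.
464 − 119 = 345 annual rings lie beyond the injury scar toward the bark edge.
Excluding 8 false annual rings: 345 − 8 = 337.
1966 − 337 = 1629 CE.

1629 CE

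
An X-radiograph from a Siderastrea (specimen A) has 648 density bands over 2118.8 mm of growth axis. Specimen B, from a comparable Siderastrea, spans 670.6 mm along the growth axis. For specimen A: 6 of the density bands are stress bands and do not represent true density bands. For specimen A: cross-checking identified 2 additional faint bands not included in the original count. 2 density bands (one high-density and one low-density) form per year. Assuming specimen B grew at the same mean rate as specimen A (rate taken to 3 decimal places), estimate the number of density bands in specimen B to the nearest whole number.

204 density bands

Specimen A: true density band count = 648 − 6 + 2 = 644.
Specimen A: 644 density bands at 2 per year is 644 / 2 = 322 years.
A: 2118.8 mm over 322 years gives 2118.8 / 322 ≈ 6.580 mm per year.
For B, 670.6 / 6.580 = 101.91 years; at 2 density bands per year that is 101.91 × 2 ≈ 204 density bands.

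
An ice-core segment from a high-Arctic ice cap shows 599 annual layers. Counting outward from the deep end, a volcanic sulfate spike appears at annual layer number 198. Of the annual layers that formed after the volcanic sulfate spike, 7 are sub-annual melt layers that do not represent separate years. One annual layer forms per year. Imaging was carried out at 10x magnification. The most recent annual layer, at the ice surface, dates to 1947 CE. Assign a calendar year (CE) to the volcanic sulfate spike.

599 − 198 = 401 annual layers lie beyond the volcanic sulfate spike toward the ice surface.
Excluding 7 false annual layers: 401 − 7 = 394.
1947 − 394 = 1553 CE.

1553 CE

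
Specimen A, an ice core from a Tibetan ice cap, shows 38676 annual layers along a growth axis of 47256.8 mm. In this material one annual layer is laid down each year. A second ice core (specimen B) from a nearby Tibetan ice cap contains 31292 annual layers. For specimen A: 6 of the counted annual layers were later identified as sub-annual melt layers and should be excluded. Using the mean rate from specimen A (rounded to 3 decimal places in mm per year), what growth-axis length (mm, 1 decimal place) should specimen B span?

38238.8 mm

Specimen A: true annual layer count = 38676 − 6 = 38670.
A: Extension rate ≈ 47256.8 / 38670 = 1.222 mm/yr.
B's length ≈ 1.222 × 31292 = 38238.8 mm.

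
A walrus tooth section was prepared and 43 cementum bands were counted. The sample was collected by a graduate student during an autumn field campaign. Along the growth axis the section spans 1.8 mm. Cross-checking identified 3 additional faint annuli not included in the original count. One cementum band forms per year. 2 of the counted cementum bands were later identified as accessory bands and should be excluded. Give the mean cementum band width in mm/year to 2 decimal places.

Correcting the raw count gives 43 − 2 + 3 = 44 true cementum bands.
1.8 mm over 44 years gives 1.8 / 44 ≈ 0.04 mm/year.

0.04 mm/year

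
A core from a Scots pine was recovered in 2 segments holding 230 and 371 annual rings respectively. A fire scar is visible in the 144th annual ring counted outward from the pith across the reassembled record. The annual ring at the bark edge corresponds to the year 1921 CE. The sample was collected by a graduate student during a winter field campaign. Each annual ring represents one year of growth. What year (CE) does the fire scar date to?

Total annual rings = 230 + 371 = 601.
Between annual ring 144 and the bark edge there are 601 − 144 = 457 annual rings.
Counting back 457 years from 1921 CE places the fire scar in 1921 − 457 = 1464 CE.

1464 CE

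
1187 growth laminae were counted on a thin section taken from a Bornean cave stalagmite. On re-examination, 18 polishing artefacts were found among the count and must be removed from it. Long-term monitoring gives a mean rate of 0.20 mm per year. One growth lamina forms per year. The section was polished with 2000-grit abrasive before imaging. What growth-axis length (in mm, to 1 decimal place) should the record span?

233.8 mm

Correcting the raw count gives 1187 − 18 = 1169 true growth laminae.
1169 years at 0.20 mm/year gives 0.20 × 1169 = 233.8 mm.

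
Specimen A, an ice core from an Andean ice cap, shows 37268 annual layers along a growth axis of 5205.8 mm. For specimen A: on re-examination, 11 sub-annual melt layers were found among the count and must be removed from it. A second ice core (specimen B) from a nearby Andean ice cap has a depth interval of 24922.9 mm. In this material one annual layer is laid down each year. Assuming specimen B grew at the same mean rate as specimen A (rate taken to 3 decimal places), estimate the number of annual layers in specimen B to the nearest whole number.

178021 annual layers

Specimen A: after corrections the count is 37268 − 11 = 37257 annual layers.
A: 5205.8 mm over 37257 years gives 5205.8 / 37257 ≈ 0.140 mm per year.
B spans 24922.9 / 0.140 = 178020.71 years ≈ 178021 annual layers.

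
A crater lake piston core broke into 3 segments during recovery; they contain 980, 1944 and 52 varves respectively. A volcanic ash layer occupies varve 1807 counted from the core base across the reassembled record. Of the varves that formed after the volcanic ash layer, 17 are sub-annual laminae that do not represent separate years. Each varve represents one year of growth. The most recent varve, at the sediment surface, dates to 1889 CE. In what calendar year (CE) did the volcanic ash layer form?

Total varves = 980 + 1944 + 52 = 2976.
Between varve 1807 and the sediment surface there are 2976 − 1807 = 1169 varves.
1169 − 17 false = 1152 true varves after the volcanic ash layer.
The varve at the sediment surface is 1889 CE, so the volcanic ash layer dates to 1889 − 1152 = 737 CE.

737 CE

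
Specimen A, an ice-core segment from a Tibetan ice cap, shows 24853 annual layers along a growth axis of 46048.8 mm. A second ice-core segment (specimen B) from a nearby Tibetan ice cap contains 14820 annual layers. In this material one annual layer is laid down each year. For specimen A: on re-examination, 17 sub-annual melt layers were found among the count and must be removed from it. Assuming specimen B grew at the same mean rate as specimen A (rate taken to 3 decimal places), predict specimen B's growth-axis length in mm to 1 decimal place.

27476.3 mm

Specimen A: true annual layer count = 24853 − 17 = 24836.
A: Extension rate ≈ 46048.8 / 24836 = 1.854 mm/yr.
Length of B = 1.854 × 14820 = 27476.3 mm.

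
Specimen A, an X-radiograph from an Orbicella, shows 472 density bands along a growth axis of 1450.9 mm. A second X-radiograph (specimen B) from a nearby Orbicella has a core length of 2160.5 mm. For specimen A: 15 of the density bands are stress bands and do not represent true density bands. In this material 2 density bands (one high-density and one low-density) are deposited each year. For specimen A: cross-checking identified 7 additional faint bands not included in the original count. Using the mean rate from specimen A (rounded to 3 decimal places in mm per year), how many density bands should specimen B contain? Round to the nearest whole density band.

Specimen A: correcting the raw count gives 472 − 15 + 7 = 464 true density bands.
Specimen A: 464 density bands at 2 per year is 464 / 2 = 232 years.
A: Extension rate ≈ 1450.9 / 232 = 6.254 mm/year.
Specimen B: 2160.5 mm / 6.254 mm per year = 345.46 years; at 2 density bands per year that is 345.46 × 2 ≈ 691 density bands.

691 density bands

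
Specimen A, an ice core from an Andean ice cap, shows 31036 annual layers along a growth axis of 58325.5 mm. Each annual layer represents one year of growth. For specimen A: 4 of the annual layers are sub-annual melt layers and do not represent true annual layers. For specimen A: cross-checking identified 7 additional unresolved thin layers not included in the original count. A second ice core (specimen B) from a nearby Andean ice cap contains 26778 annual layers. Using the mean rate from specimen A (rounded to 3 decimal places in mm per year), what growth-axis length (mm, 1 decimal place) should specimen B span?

Specimen A: correcting the raw count gives 31036 − 4 + 7 = 31039 true annual layers.
A: Mean rate = 58325.5 mm / 31039 years ≈ 1.879 mm/year.
For B, 1.879 mm/year × 26778 years = 50315.9 mm.

50315.9 mm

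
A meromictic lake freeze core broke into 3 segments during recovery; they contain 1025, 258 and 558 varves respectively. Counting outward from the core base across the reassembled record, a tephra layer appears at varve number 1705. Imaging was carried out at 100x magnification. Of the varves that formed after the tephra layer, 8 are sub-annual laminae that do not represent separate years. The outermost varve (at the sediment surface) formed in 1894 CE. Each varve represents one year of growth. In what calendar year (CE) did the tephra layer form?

Total varves = 1025 + 258 + 558 = 1841.
The tephra layer sits at varve 1705 from the core base, so 1841 − 1705 = 136 varves formed after it.
136 − 8 false = 128 true varves after the tephra layer.
The varve at the sediment surface is 1894 CE, so the tephra layer dates to 1894 − 128 = 1766 CE.

1766 CE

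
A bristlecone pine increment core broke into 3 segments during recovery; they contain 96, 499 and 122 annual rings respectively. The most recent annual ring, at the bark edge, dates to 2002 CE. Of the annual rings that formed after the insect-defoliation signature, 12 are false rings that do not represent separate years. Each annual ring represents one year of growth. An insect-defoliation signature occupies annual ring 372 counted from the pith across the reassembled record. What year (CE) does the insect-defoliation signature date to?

Total annual rings = 96 + 499 + 122 = 717.
The insect-defoliation signature sits at annual ring 372 from the pith, so 717 − 372 = 345 annual rings formed after it.
Excluding 12 false annual rings: 345 − 12 = 333.
The annual ring at the bark edge is 2002 CE, so the insect-defoliation signature dates to 2002 − 333 = 1669 CE.

1669 CE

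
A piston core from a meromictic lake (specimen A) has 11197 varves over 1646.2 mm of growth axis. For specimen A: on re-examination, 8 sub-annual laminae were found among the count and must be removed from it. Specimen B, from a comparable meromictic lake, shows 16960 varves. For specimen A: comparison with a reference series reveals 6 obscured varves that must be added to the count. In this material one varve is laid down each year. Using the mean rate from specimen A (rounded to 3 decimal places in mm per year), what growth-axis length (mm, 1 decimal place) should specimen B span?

Specimen A: correcting the raw count gives 11197 − 8 + 6 = 11195 true varves.
A: Extension rate ≈ 1646.2 / 11195 = 0.147 mm per year.
Length of B = 0.147 × 16960 = 2493.1 mm.

2493.1 mm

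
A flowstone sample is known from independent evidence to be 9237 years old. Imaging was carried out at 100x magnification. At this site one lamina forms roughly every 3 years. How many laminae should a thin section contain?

At 3 years per lamina, 9237 / 3 = 3079 laminae are expected.
So 3079 laminae should be present.

3079 laminae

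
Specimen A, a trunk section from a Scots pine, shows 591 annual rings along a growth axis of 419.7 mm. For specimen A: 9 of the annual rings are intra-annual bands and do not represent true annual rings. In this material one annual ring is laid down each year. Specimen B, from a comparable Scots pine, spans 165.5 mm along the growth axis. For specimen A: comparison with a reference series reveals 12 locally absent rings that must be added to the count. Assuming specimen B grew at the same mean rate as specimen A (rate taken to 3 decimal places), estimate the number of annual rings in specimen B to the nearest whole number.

234 annual rings

Specimen A: after corrections the count is 591 − 9 + 12 = 594 annual rings.
A: 419.7 mm over 594 years gives 419.7 / 594 ≈ 0.707 mm/yr.
B spans 165.5 / 0.707 = 234.09 years ≈ 234 annual rings.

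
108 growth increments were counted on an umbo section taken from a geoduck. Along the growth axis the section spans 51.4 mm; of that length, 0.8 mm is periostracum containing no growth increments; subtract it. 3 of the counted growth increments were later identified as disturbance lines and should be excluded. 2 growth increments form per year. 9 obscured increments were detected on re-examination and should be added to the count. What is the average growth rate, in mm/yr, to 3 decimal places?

0.888 mm/yr

After corrections the count is 108 − 3 + 9 = 114 growth increments.
Dividing by 2 growth increments per year: 114 / 2 = 57 years.
The growth record spans 51.4 − 0.8 = 50.6 mm.
Mean rate = 50.6 mm / 57 years ≈ 0.888 mm/yr.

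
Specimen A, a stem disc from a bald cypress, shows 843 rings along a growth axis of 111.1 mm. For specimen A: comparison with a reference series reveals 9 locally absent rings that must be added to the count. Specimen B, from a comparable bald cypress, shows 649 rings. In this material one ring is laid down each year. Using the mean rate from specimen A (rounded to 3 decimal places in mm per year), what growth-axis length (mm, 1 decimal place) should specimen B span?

84.4 mm

Specimen A: adjusted count: 843 + 9 = 852 rings.
A: Extension rate ≈ 111.1 / 852 = 0.130 mm/year.
B's length ≈ 0.130 × 649 = 84.4 mm.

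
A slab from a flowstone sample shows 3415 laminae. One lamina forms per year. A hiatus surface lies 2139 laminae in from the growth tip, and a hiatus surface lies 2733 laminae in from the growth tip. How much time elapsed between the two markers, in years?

594 years

The two markers are separated by 2733 − 2139 = 594 laminae.
At one lamina per year, 594 years elapsed between them.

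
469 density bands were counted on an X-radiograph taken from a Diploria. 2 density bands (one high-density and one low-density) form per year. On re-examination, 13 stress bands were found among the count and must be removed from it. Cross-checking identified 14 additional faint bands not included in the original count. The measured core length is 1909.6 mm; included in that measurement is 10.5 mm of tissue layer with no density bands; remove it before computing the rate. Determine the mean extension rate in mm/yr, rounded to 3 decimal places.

8.081 mm/yr

After corrections the count is 469 − 13 + 14 = 470 density bands.
Dividing by 2 density bands per year: 470 / 2 = 235 years.
The growth record spans 1909.6 − 10.5 = 1899.1 mm.
Mean rate = 1899.1 mm / 235 years ≈ 8.081 mm/yr.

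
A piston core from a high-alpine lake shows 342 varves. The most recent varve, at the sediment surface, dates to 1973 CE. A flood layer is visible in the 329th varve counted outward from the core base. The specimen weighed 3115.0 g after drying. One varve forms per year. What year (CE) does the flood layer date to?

1960 CE

Between varve 329 and the sediment surface there are 342 − 329 = 13 varves.
1973 − 13 = 1960 CE.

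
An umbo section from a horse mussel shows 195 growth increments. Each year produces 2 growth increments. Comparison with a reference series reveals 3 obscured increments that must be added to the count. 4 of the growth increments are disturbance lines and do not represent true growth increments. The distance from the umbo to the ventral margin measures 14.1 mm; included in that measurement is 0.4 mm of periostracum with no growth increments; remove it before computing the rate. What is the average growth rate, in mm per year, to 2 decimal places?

0.14 mm per year

After corrections the count is 195 − 4 + 3 = 194 growth increments.
With 2 growth increments per year, 194 / 2 = 97 years.
Removing the 0.4 mm offcut leaves 14.1 − 0.4 = 13.7 mm.
Extension rate ≈ 13.7 / 97 = 0.14 mm per year.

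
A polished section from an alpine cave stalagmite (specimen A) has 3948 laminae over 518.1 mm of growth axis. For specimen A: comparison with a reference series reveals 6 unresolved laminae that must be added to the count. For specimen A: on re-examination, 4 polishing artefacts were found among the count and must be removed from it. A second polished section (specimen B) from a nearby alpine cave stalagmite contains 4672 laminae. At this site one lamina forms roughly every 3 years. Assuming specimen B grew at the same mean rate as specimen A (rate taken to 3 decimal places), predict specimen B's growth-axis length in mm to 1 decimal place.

616.7 mm

Specimen A: after corrections the count is 3948 − 4 + 6 = 3950 laminae.
Specimen A: multiplying by 3 years per lamina: 3950 × 3 = 11850 years.
A: Extension rate ≈ 518.1 / 11850 = 0.044 mm/year.
Specimen B: multiplying by 3 years per lamina: 4672 × 3 = 14016 years. Length of B = 0.044 × 14016 = 616.7 mm.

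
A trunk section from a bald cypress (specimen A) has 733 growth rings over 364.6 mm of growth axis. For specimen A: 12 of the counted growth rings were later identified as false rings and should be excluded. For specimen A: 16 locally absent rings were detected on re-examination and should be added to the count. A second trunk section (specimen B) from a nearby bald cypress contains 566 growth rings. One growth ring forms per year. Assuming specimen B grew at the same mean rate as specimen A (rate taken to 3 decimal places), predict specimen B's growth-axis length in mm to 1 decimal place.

280.2 mm

Specimen A: adjusted count: 733 − 12 + 16 = 737 growth rings.
A: Extension rate ≈ 364.6 / 737 = 0.495 mm/yr.
Length of B = 0.495 × 566 = 280.2 mm.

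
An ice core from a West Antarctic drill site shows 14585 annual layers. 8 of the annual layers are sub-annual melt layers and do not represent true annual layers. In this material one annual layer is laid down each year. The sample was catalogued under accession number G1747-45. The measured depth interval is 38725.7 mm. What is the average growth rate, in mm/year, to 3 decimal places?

2.657 mm/year

Adjusted count: 14585 − 8 = 14577 annual layers.
Extension rate ≈ 38725.7 / 14577 = 2.657 mm/year.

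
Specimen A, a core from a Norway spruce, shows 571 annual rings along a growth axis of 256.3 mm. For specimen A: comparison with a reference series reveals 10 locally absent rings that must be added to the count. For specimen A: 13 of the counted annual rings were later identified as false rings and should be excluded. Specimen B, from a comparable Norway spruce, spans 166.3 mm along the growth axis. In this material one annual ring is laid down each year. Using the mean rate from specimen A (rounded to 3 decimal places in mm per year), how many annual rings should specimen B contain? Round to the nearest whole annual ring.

369 annual rings

Specimen A: correcting the raw count gives 571 − 13 + 10 = 568 true annual rings.
A: Extension rate ≈ 256.3 / 568 = 0.451 mm/yr.
For B, 166.3 / 0.451 = 368.74 years ≈ 369 annual rings.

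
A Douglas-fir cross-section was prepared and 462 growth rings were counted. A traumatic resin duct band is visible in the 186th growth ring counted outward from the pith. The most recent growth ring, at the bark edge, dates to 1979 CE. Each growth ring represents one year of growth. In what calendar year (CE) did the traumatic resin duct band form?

1703 CE

The traumatic resin duct band sits at growth ring 186 from the pith, so 462 − 186 = 276 growth rings formed after it.
Counting back 276 years from 1979 CE places the traumatic resin duct band in 1979 − 276 = 1703 CE.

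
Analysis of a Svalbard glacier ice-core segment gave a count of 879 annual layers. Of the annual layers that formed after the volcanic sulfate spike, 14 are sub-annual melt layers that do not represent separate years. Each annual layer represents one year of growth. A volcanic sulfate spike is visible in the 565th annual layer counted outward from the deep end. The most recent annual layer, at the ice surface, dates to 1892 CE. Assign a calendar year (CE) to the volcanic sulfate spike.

1592 CE

879 − 565 = 314 annual layers lie beyond the volcanic sulfate spike toward the ice surface.
314 − 14 false = 300 true annual layers after the volcanic sulfate spike.
The annual layer at the ice surface is 1892 CE, so the volcanic sulfate spike dates to 1892 − 300 = 1592 CE.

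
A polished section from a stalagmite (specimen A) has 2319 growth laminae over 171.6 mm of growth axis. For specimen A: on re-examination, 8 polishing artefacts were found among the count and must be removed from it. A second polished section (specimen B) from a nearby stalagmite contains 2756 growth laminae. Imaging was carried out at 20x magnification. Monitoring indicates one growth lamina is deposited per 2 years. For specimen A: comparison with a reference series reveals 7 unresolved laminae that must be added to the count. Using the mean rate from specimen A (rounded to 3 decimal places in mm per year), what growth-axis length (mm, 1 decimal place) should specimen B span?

203.9 mm

Specimen A: correcting the raw count gives 2319 − 8 + 7 = 2318 true growth laminae.
Specimen A: at 2 years per growth lamina, 2318 × 2 = 4636 years.
A: Extension rate ≈ 171.6 / 4636 = 0.037 mm per year.
Specimen B: at 2 years per growth lamina, 2756 × 2 = 5512 years. Length of B = 0.037 × 5512 = 203.9 mm.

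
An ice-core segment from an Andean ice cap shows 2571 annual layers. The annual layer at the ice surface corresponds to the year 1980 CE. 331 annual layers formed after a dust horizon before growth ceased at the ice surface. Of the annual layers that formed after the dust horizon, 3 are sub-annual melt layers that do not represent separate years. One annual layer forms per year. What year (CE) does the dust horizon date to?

1652 CE

There are 331 annual layers younger than the dust horizon.
331 − 3 false = 328 true annual layers after the dust horizon.
The annual layer at the ice surface is 1980 CE, so the dust horizon dates to 1980 − 328 = 1652 CE.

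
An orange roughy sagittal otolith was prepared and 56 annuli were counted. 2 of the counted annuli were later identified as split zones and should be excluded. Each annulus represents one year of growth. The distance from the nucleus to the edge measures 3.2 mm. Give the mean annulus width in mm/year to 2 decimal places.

0.06 mm/year

Correcting the raw count gives 56 − 2 = 54 true annuli.
3.2 mm over 54 years gives 3.2 / 54 ≈ 0.06 mm/year.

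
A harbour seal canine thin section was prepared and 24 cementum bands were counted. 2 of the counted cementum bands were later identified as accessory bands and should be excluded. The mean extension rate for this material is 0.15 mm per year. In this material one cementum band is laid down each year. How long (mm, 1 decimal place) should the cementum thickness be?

3.3 mm

Correcting the raw count gives 24 − 2 = 22 true cementum bands.
Predicted length = 0.15 mm/year × 22 years = 3.3 mm.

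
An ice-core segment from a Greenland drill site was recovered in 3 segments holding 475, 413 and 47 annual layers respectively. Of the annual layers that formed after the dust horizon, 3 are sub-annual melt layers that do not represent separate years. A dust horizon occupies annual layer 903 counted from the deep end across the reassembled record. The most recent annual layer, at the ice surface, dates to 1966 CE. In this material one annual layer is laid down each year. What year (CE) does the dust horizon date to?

1937 CE

Total annual layers = 475 + 413 + 47 = 935.
The dust horizon sits at annual layer 903 from the deep end, so 935 − 903 = 32 annual layers formed after it.
Removing the 3 false annual layers leaves 32 − 3 = 29 true annual layers beyond the dust horizon.
The annual layer at the ice surface is 1966 CE, so the dust horizon dates to 1966 − 29 = 1937 CE.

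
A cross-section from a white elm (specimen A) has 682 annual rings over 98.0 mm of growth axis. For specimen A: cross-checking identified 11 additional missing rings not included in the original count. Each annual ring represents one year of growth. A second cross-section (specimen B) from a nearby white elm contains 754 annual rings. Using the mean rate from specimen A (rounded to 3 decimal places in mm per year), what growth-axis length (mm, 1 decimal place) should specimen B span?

106.3 mm

Specimen A: true annual ring count = 682 + 11 = 693.
A: Extension rate ≈ 98.0 / 693 = 0.141 mm/yr.
For B, 0.141 mm/year × 754 years = 106.3 mm.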